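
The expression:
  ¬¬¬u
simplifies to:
¬u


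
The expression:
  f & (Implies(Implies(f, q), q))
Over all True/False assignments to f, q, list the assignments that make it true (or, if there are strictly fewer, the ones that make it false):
is true only for:
  f=True, q=False;
  f=True, q=True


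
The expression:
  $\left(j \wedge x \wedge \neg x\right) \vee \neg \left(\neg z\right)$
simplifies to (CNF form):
$z$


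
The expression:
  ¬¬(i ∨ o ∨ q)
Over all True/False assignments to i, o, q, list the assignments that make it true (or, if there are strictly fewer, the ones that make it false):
is false only for:
  i=False, o=False, q=False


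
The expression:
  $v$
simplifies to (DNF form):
$v$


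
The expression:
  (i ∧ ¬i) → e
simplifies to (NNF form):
True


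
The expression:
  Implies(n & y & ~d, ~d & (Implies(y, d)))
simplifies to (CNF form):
d | ~n | ~y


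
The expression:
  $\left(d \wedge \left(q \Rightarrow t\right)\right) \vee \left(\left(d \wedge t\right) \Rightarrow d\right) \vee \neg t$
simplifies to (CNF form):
$\text{True}$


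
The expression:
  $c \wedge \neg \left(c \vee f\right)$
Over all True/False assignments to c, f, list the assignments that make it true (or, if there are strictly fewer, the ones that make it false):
is never true.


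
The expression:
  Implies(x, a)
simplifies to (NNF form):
a | ~x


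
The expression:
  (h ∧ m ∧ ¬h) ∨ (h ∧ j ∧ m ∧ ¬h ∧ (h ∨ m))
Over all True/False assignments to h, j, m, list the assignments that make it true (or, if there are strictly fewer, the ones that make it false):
is never true.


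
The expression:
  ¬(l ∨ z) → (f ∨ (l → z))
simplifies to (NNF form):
True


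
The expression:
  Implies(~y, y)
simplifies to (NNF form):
y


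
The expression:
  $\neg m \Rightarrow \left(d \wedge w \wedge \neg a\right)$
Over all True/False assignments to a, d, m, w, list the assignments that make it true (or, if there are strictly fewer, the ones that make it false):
is false only for:
  a=False, d=False, m=False, w=False;
  a=False, d=False, m=False, w=True;
  a=False, d=True, m=False, w=False;
  a=True, d=False, m=False, w=False;
  a=True, d=False, m=False, w=True;
  a=True, d=True, m=False, w=False;
  a=True, d=True, m=False, w=True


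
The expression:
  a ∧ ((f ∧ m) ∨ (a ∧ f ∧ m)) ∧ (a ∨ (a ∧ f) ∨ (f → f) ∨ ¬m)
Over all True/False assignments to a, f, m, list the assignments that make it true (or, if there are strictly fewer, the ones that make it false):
is true only for:
  a=True, f=True, m=True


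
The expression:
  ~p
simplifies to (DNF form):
~p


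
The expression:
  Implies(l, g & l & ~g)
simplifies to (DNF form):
~l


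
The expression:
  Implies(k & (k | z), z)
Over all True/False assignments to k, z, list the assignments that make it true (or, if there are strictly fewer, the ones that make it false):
is false only for:
  k=True, z=False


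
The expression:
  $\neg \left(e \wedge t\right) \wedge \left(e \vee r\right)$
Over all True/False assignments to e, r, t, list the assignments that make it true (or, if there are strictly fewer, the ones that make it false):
is true only for:
  e=False, r=True, t=False;
  e=False, r=True, t=True;
  e=True, r=False, t=False;
  e=True, r=True, t=False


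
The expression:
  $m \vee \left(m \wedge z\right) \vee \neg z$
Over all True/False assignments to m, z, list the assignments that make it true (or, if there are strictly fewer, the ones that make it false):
is false only for:
  m=False, z=True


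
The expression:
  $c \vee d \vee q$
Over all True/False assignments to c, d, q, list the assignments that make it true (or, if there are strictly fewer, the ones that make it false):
is false only for:
  c=False, d=False, q=False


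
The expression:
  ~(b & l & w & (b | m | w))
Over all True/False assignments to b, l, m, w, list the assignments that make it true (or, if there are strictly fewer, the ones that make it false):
is false only for:
  b=True, l=True, m=False, w=True;
  b=True, l=True, m=True, w=True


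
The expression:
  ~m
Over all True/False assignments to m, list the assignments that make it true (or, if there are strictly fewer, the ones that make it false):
is true only for:
  m=False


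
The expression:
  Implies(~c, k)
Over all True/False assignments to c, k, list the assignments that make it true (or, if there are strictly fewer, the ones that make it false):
is false only for:
  c=False, k=False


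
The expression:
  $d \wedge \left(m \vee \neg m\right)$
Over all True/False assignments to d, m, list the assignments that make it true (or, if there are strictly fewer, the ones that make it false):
is true only for:
  d=True, m=False;
  d=True, m=True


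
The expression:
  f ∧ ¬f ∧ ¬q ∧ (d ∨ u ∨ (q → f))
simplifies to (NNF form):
False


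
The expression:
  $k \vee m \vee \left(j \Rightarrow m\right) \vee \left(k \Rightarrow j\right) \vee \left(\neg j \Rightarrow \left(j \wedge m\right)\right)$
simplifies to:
$\text{True}$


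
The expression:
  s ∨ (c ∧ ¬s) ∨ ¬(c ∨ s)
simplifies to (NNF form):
True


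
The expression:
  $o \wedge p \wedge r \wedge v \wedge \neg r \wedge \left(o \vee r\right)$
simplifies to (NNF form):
$\text{False}$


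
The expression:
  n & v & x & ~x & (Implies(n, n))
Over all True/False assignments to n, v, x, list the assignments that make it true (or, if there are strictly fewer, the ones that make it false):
is never true.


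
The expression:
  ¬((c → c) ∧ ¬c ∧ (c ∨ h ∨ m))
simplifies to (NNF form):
c ∨ (¬h ∧ ¬m)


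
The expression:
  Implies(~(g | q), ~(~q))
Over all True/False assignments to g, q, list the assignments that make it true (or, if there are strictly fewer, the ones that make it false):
is false only for:
  g=False, q=False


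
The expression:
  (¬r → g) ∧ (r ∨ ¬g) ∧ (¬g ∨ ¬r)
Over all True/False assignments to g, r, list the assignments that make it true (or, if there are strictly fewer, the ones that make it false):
is true only for:
  g=False, r=True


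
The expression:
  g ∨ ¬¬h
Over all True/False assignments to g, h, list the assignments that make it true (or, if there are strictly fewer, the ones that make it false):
is false only for:
  g=False, h=False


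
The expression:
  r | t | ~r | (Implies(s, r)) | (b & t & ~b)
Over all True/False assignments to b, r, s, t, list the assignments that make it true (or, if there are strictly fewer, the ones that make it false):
is always true.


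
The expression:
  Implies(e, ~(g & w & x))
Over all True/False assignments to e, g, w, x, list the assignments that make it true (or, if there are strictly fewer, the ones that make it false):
is false only for:
  e=True, g=True, w=True, x=True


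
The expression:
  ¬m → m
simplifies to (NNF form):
m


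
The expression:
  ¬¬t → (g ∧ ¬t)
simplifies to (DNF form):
¬t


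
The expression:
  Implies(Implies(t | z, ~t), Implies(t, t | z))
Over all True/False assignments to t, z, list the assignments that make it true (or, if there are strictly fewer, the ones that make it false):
is always true.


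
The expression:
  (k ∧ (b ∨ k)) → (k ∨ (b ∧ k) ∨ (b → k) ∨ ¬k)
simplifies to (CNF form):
True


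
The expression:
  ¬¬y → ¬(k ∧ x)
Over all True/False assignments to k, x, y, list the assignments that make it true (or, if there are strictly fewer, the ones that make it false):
is false only for:
  k=True, x=True, y=True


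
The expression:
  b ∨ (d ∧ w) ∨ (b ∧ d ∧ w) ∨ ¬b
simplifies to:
True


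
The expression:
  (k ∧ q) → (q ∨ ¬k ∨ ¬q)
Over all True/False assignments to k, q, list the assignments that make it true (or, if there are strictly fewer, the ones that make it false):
is always true.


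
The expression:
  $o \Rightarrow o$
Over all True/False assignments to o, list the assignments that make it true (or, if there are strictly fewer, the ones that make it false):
is always true.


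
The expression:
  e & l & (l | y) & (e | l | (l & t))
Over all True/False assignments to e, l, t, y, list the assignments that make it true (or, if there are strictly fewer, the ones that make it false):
is true only for:
  e=True, l=True, t=False, y=False;
  e=True, l=True, t=False, y=True;
  e=True, l=True, t=True, y=False;
  e=True, l=True, t=True, y=True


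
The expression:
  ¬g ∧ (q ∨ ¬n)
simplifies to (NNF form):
¬g ∧ (q ∨ ¬n)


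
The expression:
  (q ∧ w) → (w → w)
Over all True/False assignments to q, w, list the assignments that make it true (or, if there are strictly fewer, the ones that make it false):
is always true.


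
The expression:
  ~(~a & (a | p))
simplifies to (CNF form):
a | ~p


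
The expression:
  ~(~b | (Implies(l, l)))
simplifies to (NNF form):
False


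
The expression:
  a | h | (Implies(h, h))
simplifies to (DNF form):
True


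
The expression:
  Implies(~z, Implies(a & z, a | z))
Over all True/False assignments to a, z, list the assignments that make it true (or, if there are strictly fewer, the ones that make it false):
is always true.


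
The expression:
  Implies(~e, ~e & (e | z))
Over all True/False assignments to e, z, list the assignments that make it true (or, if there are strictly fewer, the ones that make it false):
is false only for:
  e=False, z=False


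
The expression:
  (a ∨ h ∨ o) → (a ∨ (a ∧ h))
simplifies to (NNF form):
a ∨ (¬h ∧ ¬o)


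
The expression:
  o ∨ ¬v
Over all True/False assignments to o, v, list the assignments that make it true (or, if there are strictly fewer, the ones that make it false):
is false only for:
  o=False, v=True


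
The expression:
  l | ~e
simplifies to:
l | ~e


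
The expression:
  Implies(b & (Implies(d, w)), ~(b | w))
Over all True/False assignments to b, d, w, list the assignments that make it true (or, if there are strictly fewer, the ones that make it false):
is false only for:
  b=True, d=False, w=False;
  b=True, d=False, w=True;
  b=True, d=True, w=True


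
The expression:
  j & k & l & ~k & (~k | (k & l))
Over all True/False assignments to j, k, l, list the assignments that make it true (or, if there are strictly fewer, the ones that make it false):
is never true.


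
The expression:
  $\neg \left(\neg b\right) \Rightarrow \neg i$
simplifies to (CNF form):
$\neg b \vee \neg i$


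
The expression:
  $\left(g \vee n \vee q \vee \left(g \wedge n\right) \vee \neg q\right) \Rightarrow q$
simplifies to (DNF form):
$q$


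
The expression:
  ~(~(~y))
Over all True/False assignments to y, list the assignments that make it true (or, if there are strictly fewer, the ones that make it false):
is true only for:
  y=False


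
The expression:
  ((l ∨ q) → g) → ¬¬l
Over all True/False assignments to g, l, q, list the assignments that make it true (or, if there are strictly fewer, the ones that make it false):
is false only for:
  g=False, l=False, q=False;
  g=True, l=False, q=False;
  g=True, l=False, q=True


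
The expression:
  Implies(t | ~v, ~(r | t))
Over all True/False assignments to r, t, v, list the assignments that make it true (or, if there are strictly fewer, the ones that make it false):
is true only for:
  r=False, t=False, v=False;
  r=False, t=False, v=True;
  r=True, t=False, v=True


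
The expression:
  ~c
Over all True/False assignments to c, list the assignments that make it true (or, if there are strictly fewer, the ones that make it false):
is true only for:
  c=False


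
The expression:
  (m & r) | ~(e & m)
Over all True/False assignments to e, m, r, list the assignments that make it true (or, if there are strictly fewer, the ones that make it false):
is false only for:
  e=True, m=True, r=False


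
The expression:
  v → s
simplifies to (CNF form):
s ∨ ¬v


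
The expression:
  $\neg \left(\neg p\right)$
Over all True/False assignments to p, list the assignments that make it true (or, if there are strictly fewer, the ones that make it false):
is true only for:
  p=True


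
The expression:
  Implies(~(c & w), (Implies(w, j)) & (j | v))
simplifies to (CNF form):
(j | v | w) & (c | j | ~w)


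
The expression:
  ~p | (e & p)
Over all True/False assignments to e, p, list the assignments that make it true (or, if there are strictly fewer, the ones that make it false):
is false only for:
  e=False, p=True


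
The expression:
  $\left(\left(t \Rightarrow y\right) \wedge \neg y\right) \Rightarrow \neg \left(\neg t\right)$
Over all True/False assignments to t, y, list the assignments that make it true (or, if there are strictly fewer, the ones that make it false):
is false only for:
  t=False, y=False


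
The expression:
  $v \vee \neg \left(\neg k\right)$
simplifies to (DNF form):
$k \vee v$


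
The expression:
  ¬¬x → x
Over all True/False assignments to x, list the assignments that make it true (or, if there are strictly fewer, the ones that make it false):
is always true.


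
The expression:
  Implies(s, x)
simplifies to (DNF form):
x | ~s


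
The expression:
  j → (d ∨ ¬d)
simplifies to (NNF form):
True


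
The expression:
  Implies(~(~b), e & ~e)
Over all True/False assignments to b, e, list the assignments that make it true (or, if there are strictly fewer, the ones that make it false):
is true only for:
  b=False, e=False;
  b=False, e=True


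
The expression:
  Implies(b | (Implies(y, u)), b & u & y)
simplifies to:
y & (b | ~u) & (u | ~b)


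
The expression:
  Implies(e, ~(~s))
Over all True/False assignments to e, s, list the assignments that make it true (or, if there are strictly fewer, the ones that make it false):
is false only for:
  e=True, s=False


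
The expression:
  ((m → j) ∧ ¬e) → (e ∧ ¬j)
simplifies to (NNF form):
e ∨ (m ∧ ¬j)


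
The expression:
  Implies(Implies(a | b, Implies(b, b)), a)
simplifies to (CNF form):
a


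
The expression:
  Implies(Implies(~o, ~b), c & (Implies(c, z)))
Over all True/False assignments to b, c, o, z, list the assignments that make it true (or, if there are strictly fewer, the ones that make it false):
is true only for:
  b=False, c=True, o=False, z=True;
  b=False, c=True, o=True, z=True;
  b=True, c=False, o=False, z=False;
  b=True, c=False, o=False, z=True;
  b=True, c=True, o=False, z=False;
  b=True, c=True, o=False, z=True;
  b=True, c=True, o=True, z=True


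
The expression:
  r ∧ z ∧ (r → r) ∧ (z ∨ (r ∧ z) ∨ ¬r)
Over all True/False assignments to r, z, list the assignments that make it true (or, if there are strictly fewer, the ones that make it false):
is true only for:
  r=True, z=True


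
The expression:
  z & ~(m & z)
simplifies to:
z & ~m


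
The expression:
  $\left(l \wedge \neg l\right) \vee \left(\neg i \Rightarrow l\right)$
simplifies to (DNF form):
$i \vee l$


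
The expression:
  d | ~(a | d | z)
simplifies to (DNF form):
d | (~a & ~z)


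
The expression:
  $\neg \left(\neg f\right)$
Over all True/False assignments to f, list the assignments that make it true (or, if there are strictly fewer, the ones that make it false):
is true only for:
  f=True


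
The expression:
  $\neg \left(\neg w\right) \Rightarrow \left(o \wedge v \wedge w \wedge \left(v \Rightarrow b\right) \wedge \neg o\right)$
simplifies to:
$\neg w$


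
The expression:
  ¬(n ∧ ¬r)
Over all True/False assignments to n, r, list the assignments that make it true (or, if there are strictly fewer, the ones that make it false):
is false only for:
  n=True, r=False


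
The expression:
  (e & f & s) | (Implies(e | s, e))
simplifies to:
e | ~s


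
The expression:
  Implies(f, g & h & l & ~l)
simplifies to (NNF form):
~f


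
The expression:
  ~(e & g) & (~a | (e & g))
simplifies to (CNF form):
~a & (~e | ~g)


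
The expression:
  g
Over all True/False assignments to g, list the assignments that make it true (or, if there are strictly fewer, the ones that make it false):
is true only for:
  g=True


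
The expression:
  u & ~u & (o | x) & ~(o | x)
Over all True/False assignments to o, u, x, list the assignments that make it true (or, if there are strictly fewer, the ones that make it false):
is never true.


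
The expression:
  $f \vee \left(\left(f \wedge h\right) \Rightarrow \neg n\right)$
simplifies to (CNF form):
$\text{True}$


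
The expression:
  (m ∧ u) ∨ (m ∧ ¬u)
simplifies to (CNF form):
m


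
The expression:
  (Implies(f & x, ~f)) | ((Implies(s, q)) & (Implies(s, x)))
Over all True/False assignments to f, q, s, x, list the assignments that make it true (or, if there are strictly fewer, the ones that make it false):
is false only for:
  f=True, q=False, s=True, x=True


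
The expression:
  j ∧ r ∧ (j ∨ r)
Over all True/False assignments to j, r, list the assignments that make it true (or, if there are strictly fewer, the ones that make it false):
is true only for:
  j=True, r=True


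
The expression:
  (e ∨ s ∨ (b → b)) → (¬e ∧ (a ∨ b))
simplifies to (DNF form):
(a ∧ ¬e) ∨ (b ∧ ¬e)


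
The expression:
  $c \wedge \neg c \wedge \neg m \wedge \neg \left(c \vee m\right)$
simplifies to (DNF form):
$\text{False}$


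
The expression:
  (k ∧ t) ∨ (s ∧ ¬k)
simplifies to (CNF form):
(k ∨ s) ∧ (t ∨ ¬k)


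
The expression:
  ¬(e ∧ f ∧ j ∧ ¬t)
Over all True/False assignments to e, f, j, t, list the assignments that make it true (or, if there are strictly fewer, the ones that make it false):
is false only for:
  e=True, f=True, j=True, t=False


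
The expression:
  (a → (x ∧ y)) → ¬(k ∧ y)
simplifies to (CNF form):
(a ∨ ¬k ∨ ¬y) ∧ (¬k ∨ ¬x ∨ ¬y)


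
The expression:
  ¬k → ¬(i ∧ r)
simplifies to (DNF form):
k ∨ ¬i ∨ ¬r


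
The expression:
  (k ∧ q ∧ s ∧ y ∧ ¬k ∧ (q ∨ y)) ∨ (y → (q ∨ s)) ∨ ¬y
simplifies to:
q ∨ s ∨ ¬y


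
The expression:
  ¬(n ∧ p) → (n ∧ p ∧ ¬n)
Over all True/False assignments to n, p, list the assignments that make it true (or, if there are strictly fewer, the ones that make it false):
is true only for:
  n=True, p=True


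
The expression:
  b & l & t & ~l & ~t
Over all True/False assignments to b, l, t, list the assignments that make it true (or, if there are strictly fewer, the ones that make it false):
is never true.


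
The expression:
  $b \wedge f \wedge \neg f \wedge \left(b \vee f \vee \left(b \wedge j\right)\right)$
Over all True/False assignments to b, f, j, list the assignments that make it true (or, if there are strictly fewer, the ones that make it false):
is never true.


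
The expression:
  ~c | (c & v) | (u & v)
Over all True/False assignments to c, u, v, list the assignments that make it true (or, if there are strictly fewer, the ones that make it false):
is false only for:
  c=True, u=False, v=False;
  c=True, u=True, v=False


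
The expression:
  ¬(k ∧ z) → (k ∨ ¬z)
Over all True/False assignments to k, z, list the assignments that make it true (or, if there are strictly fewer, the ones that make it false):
is false only for:
  k=False, z=True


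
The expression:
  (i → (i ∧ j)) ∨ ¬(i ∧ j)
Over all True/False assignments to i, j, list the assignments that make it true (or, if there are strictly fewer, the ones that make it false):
is always true.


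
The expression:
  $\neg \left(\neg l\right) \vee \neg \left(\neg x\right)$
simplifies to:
$l \vee x$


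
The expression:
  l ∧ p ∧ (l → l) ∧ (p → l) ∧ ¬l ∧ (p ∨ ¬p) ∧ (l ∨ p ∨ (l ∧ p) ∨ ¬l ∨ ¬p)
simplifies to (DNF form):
False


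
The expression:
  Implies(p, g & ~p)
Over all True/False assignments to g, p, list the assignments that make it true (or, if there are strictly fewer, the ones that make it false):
is true only for:
  g=False, p=False;
  g=True, p=False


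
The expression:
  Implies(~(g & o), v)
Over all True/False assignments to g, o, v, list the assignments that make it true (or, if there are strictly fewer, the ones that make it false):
is false only for:
  g=False, o=False, v=False;
  g=False, o=True, v=False;
  g=True, o=False, v=False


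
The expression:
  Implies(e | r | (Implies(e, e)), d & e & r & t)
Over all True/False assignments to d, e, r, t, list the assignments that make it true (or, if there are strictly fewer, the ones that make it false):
is true only for:
  d=True, e=True, r=True, t=True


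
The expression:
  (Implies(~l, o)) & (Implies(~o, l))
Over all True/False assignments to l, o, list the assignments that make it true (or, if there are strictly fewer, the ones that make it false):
is false only for:
  l=False, o=False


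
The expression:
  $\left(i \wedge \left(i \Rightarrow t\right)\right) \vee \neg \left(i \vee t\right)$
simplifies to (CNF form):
$\left(i \vee \neg t\right) \wedge \left(t \vee \neg i\right)$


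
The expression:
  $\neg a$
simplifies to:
$\neg a$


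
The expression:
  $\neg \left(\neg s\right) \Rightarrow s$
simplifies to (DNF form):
$\text{True}$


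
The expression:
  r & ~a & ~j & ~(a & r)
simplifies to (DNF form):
r & ~a & ~j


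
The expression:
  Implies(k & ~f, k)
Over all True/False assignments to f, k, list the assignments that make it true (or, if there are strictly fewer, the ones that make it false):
is always true.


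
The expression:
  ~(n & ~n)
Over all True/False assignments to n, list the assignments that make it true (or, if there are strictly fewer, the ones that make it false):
is always true.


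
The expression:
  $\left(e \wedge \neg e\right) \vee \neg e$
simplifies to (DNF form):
$\neg e$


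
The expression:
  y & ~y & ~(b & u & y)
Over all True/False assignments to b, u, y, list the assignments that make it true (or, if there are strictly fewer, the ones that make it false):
is never true.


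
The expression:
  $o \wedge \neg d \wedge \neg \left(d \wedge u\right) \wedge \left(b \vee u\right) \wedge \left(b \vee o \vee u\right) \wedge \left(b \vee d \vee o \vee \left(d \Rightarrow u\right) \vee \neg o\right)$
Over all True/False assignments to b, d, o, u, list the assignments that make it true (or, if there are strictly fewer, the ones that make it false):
is true only for:
  b=False, d=False, o=True, u=True;
  b=True, d=False, o=True, u=False;
  b=True, d=False, o=True, u=True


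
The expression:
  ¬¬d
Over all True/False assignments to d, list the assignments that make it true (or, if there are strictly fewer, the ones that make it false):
is true only for:
  d=True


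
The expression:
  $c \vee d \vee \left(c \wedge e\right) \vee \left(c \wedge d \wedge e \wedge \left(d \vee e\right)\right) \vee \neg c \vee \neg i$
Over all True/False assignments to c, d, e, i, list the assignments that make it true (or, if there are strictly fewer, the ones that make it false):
is always true.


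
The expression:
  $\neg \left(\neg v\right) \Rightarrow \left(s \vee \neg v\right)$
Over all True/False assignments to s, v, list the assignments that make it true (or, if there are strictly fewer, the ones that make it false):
is false only for:
  s=False, v=True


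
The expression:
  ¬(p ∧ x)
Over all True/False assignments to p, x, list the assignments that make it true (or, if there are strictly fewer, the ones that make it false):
is false only for:
  p=True, x=True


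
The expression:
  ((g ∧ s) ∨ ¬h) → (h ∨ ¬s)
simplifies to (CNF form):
h ∨ ¬s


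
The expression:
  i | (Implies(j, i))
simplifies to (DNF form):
i | ~j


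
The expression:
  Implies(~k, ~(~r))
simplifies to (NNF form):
k | r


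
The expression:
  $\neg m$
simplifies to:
$\neg m$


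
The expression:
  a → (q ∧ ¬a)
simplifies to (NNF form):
¬a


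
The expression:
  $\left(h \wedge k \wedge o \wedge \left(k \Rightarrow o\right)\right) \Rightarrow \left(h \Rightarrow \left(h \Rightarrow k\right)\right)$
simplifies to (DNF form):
$\text{True}$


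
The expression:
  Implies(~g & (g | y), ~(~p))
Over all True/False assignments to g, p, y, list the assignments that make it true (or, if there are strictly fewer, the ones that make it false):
is false only for:
  g=False, p=False, y=True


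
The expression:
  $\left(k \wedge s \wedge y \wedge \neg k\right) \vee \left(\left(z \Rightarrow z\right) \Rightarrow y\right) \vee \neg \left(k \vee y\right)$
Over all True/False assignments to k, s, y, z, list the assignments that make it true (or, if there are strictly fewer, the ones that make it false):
is false only for:
  k=True, s=False, y=False, z=False;
  k=True, s=False, y=False, z=True;
  k=True, s=True, y=False, z=False;
  k=True, s=True, y=False, z=True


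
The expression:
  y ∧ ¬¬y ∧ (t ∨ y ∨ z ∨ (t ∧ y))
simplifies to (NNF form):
y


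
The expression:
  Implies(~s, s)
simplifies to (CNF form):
s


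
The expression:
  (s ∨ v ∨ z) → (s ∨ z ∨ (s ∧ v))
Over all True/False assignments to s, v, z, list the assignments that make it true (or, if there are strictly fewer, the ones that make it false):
is false only for:
  s=False, v=True, z=False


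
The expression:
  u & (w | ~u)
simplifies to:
u & w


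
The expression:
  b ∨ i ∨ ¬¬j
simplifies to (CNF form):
b ∨ i ∨ j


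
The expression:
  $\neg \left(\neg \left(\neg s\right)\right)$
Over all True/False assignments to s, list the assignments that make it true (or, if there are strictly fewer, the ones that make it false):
is true only for:
  s=False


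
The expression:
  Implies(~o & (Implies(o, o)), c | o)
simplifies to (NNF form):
c | o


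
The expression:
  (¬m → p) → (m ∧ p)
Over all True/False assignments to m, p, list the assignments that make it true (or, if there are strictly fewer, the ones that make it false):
is true only for:
  m=False, p=False;
  m=True, p=True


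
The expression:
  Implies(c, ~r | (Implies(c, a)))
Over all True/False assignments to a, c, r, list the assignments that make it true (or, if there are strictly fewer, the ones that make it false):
is false only for:
  a=False, c=True, r=True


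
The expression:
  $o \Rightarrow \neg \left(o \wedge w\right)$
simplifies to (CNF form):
$\neg o \vee \neg w$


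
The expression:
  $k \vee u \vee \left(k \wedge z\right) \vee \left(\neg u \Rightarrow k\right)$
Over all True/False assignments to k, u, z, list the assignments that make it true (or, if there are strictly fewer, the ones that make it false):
is false only for:
  k=False, u=False, z=False;
  k=False, u=False, z=True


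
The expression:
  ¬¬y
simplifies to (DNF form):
y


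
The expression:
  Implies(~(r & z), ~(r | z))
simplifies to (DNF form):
(r & z) | (~r & ~z)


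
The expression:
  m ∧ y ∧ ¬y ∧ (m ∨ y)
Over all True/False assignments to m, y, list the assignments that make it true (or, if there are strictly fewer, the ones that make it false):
is never true.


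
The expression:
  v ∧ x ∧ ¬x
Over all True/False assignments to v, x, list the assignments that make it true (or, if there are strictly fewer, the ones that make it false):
is never true.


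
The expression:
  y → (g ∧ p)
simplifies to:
(g ∧ p) ∨ ¬y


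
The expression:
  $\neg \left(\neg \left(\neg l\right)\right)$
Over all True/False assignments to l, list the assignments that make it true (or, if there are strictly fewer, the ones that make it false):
is true only for:
  l=False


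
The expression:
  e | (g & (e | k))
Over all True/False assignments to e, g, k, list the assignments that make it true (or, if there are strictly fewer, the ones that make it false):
is false only for:
  e=False, g=False, k=False;
  e=False, g=False, k=True;
  e=False, g=True, k=False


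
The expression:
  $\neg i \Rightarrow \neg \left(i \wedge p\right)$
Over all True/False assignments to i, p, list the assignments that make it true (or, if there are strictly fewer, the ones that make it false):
is always true.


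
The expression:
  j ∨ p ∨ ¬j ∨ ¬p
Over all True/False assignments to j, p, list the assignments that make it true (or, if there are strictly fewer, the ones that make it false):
is always true.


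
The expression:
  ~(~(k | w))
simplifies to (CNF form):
k | w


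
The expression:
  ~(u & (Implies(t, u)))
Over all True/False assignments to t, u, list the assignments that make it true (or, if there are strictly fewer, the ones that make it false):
is true only for:
  t=False, u=False;
  t=True, u=False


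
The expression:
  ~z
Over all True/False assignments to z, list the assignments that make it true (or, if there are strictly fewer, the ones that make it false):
is true only for:
  z=False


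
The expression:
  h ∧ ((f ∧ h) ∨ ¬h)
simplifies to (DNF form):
f ∧ h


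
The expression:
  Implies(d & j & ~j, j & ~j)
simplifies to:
True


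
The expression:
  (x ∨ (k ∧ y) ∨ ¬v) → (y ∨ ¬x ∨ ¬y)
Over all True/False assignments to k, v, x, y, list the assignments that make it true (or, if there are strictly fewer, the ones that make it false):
is always true.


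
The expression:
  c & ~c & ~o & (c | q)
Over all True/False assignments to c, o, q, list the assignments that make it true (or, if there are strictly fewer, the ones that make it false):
is never true.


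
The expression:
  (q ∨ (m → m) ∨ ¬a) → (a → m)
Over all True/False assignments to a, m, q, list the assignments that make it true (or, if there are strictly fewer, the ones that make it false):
is false only for:
  a=True, m=False, q=False;
  a=True, m=False, q=True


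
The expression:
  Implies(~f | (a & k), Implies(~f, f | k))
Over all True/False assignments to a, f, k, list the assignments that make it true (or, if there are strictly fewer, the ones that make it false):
is false only for:
  a=False, f=False, k=False;
  a=True, f=False, k=False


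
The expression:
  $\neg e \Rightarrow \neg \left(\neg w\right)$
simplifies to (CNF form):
$e \vee w$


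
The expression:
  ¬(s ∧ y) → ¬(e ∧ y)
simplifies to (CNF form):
s ∨ ¬e ∨ ¬y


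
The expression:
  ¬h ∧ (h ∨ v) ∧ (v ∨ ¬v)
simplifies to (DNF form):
v ∧ ¬h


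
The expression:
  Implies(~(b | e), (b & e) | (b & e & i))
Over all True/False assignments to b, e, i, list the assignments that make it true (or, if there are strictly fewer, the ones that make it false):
is false only for:
  b=False, e=False, i=False;
  b=False, e=False, i=True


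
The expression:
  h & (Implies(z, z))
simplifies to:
h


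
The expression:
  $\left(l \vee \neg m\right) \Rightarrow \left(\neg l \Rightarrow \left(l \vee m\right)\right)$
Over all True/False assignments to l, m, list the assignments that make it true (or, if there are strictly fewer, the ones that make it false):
is false only for:
  l=False, m=False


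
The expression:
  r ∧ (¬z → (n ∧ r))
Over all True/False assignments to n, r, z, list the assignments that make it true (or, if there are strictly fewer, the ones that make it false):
is true only for:
  n=False, r=True, z=True;
  n=True, r=True, z=False;
  n=True, r=True, z=True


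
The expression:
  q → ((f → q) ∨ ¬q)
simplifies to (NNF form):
True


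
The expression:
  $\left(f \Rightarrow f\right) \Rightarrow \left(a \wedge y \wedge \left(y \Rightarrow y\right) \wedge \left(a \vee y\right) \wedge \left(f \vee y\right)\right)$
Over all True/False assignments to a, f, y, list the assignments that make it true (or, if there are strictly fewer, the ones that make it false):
is true only for:
  a=True, f=False, y=True;
  a=True, f=True, y=True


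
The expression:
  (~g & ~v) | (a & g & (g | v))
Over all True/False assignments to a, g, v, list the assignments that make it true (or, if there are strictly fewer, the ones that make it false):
is true only for:
  a=False, g=False, v=False;
  a=True, g=False, v=False;
  a=True, g=True, v=False;
  a=True, g=True, v=True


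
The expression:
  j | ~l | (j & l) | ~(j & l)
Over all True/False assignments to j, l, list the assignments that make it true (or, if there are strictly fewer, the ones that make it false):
is always true.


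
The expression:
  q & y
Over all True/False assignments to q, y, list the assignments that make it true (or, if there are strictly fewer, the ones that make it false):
is true only for:
  q=True, y=True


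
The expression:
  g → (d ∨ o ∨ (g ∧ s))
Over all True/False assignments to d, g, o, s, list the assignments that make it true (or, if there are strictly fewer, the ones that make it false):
is false only for:
  d=False, g=True, o=False, s=False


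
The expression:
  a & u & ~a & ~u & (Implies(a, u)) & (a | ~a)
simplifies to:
False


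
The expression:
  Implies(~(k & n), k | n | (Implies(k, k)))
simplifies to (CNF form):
True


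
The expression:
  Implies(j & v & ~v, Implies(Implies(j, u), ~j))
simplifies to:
True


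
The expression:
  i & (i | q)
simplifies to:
i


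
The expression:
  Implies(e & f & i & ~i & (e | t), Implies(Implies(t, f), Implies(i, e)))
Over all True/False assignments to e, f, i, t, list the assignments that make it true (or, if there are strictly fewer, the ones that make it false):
is always true.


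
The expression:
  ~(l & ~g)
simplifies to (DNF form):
g | ~l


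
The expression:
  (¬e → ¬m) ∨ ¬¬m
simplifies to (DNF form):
True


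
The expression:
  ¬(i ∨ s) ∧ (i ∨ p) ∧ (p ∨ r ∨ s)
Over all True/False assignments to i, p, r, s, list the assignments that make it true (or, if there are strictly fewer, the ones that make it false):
is true only for:
  i=False, p=True, r=False, s=False;
  i=False, p=True, r=True, s=False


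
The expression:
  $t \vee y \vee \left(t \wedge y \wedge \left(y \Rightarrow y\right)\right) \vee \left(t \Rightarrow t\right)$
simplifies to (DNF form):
$\text{True}$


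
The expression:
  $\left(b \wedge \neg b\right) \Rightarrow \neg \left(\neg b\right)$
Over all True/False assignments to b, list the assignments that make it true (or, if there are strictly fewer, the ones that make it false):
is always true.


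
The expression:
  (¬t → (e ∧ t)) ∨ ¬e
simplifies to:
t ∨ ¬e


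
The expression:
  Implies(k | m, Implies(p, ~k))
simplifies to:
~k | ~p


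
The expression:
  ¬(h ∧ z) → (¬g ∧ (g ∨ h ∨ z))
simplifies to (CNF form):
(h ∨ z) ∧ (h ∨ ¬g) ∧ (z ∨ ¬g)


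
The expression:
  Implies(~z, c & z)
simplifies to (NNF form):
z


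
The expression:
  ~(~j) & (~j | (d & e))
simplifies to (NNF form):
d & e & j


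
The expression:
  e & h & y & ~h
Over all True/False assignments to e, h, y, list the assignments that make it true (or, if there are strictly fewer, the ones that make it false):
is never true.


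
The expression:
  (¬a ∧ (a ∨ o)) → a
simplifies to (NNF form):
a ∨ ¬o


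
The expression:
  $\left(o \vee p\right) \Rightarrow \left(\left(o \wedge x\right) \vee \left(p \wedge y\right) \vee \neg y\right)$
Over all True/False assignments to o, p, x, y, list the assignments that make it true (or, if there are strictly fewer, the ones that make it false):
is false only for:
  o=True, p=False, x=False, y=True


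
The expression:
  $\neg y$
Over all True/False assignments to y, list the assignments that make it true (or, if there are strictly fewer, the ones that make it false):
is true only for:
  y=False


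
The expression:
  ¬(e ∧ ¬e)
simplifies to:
True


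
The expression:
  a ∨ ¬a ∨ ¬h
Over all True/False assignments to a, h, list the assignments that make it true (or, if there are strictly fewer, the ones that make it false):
is always true.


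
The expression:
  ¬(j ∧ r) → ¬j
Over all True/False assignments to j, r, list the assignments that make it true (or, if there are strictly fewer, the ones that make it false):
is false only for:
  j=True, r=False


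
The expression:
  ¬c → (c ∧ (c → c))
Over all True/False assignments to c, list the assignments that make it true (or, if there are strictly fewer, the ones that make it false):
is true only for:
  c=True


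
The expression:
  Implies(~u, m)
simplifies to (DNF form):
m | u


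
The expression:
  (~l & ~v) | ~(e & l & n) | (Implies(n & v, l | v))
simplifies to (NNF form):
True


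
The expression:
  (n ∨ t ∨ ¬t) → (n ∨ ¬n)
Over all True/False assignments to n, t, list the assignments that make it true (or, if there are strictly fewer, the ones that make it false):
is always true.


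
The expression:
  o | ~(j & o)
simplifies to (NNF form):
True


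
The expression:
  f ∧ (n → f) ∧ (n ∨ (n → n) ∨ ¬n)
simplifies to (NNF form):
f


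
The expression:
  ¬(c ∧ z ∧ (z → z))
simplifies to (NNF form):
¬c ∨ ¬z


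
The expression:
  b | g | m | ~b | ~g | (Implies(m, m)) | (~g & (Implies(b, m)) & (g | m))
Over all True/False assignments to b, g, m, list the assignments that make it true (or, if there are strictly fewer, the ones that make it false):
is always true.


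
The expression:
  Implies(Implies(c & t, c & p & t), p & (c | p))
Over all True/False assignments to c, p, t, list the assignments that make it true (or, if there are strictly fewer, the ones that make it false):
is false only for:
  c=False, p=False, t=False;
  c=False, p=False, t=True;
  c=True, p=False, t=False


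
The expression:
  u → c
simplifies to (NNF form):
c ∨ ¬u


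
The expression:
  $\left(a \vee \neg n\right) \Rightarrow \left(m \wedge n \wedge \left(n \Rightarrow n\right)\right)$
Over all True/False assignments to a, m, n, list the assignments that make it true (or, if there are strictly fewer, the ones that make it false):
is true only for:
  a=False, m=False, n=True;
  a=False, m=True, n=True;
  a=True, m=True, n=True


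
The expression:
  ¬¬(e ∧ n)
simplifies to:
e ∧ n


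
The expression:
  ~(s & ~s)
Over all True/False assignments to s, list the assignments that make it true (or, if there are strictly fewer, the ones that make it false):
is always true.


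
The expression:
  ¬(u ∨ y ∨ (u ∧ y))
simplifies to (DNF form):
¬u ∧ ¬y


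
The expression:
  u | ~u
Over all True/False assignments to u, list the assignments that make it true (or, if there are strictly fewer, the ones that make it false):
is always true.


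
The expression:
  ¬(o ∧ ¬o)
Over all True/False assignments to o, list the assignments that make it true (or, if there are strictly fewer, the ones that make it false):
is always true.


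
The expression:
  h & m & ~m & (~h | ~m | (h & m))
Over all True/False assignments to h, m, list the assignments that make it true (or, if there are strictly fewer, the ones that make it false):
is never true.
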